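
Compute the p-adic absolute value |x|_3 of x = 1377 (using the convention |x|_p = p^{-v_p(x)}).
|1377|_3 = 1/81

Step 1 — compute v_3(x) by factoring powers of 3 out of the numerator and denominator: v_3(1377) = 4. Step 2 — apply |x|_p = p^{-v_p(x)} = 3^{-4} = 1/81.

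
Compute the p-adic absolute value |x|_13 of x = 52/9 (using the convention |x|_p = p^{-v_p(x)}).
|52/9|_13 = 1/13

Step 1 — compute v_13(x) by factoring powers of 13 out of the numerator and denominator: v_13(52/9) = 1. Step 2 — apply |x|_p = p^{-v_p(x)} = 13^{-1} = 1/13.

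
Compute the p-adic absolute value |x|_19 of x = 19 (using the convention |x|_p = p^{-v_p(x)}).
|19|_19 = 1/19

Step 1 — compute v_19(x) by factoring powers of 19 out of the numerator and denominator: v_19(19) = 1. Step 2 — apply |x|_p = p^{-v_p(x)} = 19^{-1} = 1/19.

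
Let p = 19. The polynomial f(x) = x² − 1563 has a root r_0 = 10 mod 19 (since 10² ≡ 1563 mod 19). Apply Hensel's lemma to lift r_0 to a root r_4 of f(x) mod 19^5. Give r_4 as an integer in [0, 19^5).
r_4 = 1784091 (mod 2476099)

Hensel's recurrence: r_{i+1} = r_i − f(r_i)·(f′(r_i))^{-1} mod 19^{i+2}, with f′(x) = 2x. Iterate:
  r_0 = 10 (mod 19)
  r_1 = 29 (mod 361)
  r_2 = 751 (mod 6859)
  r_3 = 89918 (mod 130321)
  r_4 = 1784091 (mod 2476099)
Final: r_4 = 1784091, and one checks f(r_4) ≡ 0 mod 19^5.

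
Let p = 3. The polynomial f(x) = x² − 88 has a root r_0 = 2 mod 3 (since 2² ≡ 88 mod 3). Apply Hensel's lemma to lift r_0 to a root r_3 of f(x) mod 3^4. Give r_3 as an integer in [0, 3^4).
r_3 = 68 (mod 81)

Hensel's recurrence: r_{i+1} = r_i − f(r_i)·(f′(r_i))^{-1} mod 3^{i+2}, with f′(x) = 2x. Iterate:
  r_0 = 2 (mod 3)
  r_1 = 5 (mod 9)
  r_2 = 14 (mod 27)
  r_3 = 68 (mod 81)
Final: r_3 = 68, and one checks f(r_3) ≡ 0 mod 3^4.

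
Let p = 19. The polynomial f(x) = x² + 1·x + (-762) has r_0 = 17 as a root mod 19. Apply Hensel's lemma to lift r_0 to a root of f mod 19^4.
r_3 = 101667 (mod 130321)

Hensel: r_{i+1} = r_i − f(r_i)·(f′(r_i))^{-1} mod 19^{i+2}, f′(x) = 2x + 1. Iterate:
  r_0 = 17 (mod 19)
  r_1 = 226 (mod 361)
  r_2 = 5641 (mod 6859)
  r_3 = 101667 (mod 130321)
Final: r = 101667 satisfies f(r) ≡ 0 mod 19^4.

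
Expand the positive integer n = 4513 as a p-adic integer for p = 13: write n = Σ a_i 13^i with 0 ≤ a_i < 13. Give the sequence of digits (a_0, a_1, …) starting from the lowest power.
(a_0, a_1, …) = (2, 9, 0, 2)

Repeated division by 13 gives the digits low-to-high: 4513 = 2 + 9·13^1 + 2·13^3. Digit sequence: (2, 9, 0, 2).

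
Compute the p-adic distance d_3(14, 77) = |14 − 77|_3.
d_3(14, 77) = 1/9

Step 1 — x − y = 14 − 77 = -63. Step 2 — v_3(-63) = 2 (factor: -63 = −(3^2 · 7); the sign does not affect v_p). Step 3 — |x − y|_3 = 3^{-2} = 1/9.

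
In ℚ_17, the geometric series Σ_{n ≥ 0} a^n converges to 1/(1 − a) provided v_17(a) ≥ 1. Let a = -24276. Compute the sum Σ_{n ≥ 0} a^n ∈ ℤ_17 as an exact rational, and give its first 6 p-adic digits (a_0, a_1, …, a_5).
Σ a^n = 1/(1 − a) = 1/24277;  first 6 digits = (1, 0, 1, 12, 0, 7)

v_17(a) = 2 ≥ 1, so the series converges in ℤ_17 to 1/(1 − a) = 1/(1 − (-24276)) = 1/24277. Expand this rational in ℤ_17: compute digits iteratively via d_i = x_i mod 17, x_{i+1} = (x_i − d_i)/17. The first 6 digits are (1, 0, 1, 12, 0, 7).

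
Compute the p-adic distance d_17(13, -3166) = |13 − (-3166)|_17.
d_17(13, -3166) = 1/289

Step 1 — x − y = 13 − (-3166) = 3179. Step 2 — v_17(3179) = 2 (factor: 3179 = (17^2 · 11); the sign does not affect v_p). Step 3 — |x − y|_17 = 17^{-2} = 1/289.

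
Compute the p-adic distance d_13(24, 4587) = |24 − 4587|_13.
d_13(24, 4587) = 1/169

Step 1 — x − y = 24 − 4587 = -4563. Step 2 — v_13(-4563) = 2 (factor: -4563 = −(13^2 · 27); the sign does not affect v_p). Step 3 — |x − y|_13 = 13^{-2} = 1/169.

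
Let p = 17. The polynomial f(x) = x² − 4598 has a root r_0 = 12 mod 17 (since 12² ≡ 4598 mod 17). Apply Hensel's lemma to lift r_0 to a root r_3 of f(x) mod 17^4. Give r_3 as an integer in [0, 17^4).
r_3 = 18814 (mod 83521)

Hensel's recurrence: r_{i+1} = r_i − f(r_i)·(f′(r_i))^{-1} mod 17^{i+2}, with f′(x) = 2x. Iterate:
  r_0 = 12 (mod 17)
  r_1 = 29 (mod 289)
  r_2 = 4075 (mod 4913)
  r_3 = 18814 (mod 83521)
Final: r_3 = 18814, and one checks f(r_3) ≡ 0 mod 17^4.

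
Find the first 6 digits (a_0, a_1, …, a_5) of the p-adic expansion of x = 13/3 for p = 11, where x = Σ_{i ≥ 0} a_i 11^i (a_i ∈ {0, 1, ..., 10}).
(a_0, …, a_5) = (8, 7, 3, 7, 3, 7)

v_11(13/3) = 0 (numerator and denominator both coprime to 11), so x ∈ ℤ_11^×. Compute digits iteratively via a_i = x_i mod 11, x_{i+1} = (x_i − a_i)/11, with x_0 = x:
  x_0 = 13/3;  a_0 = 8;  x_1 = (x_0 − 8)/11 = -1/3
  x_1 = -1/3;  a_1 = 7;  x_2 = (x_1 − 7)/11 = -2/3
  x_2 = -2/3;  a_2 = 3;  x_3 = (x_2 − 3)/11 = -1/3
  x_3 = -1/3;  a_3 = 7;  x_4 = (x_3 − 7)/11 = -2/3
  x_4 = -2/3;  a_4 = 3;  x_5 = (x_4 − 3)/11 = -1/3
  x_5 = -1/3;  a_5 = 7;  x_6 = (x_5 − 7)/11 = -2/3
Digits: (8, 7, 3, 7, 3, 7).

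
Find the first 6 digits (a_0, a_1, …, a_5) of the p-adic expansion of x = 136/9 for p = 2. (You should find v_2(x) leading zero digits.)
(a_0, …, a_5) = (0, 0, 0, 1, 0, 0)

v_2(136/9) = 3, so a_0 = ... = a_2 = 0. Factor out: x = 2^3 · u with u = 17/9 a unit in ℤ_2. Expand u iteratively via a_{v+i} = u_i mod 2, u_{i+1} = (u_i − a_{v+i})/2:
  u_0 = 17/9;  a_3 = 1;  u_1 = (u_0 − 1)/2 = 4/9
  u_1 = 4/9;  a_4 = 0;  u_2 = (u_1 − 0)/2 = 2/9
  u_2 = 2/9;  a_5 = 0;  u_3 = (u_2 − 0)/2 = 1/9
Digits: (0, 0, 0, 1, 0, 0).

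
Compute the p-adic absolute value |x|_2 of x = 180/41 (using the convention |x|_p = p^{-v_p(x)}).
|180/41|_2 = 1/4

Step 1 — compute v_2(x) by factoring powers of 2 out of the numerator and denominator: v_2(180/41) = 2. Step 2 — apply |x|_p = p^{-v_p(x)} = 2^{-2} = 1/4.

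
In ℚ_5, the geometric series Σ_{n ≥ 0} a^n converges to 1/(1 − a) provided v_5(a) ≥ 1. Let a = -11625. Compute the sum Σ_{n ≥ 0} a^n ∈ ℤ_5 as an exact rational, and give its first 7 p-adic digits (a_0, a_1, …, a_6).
Σ a^n = 1/(1 − a) = 1/11626;  first 7 digits = (1, 0, 0, 2, 1, 1, 3)

v_5(a) = 3 ≥ 1, so the series converges in ℤ_5 to 1/(1 − a) = 1/(1 − (-11625)) = 1/11626. Expand this rational in ℤ_5: compute digits iteratively via d_i = x_i mod 5, x_{i+1} = (x_i − d_i)/5. The first 7 digits are (1, 0, 0, 2, 1, 1, 3).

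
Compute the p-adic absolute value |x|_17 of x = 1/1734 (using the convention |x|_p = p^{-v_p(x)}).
|1/1734|_17 = 289

Step 1 — compute v_17(x) by factoring powers of 17 out of the numerator and denominator: v_17(1/1734) = -2. Step 2 — apply |x|_p = p^{-v_p(x)} = 17^{2} = 289.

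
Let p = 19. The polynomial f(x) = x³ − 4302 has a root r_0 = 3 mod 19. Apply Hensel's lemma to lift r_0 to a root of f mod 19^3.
r_2 = 6539 (mod 6859)

Hensel: r_{i+1} = r_i − f(r_i)/f′(r_i) mod 19^{i+2}, where f′(x) = 3x². Iterate:
  r_0 = 3 (mod 19)
  r_1 = 41 (mod 361)
  r_2 = 6539 (mod 6859)
Final: r = 6539 with f(r) ≡ 0 mod 19^3.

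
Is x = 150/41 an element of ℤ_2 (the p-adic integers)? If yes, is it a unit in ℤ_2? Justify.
x ∈ ℤ_2 but not a unit; v_2(x) = 1 > 0

ℤ_2 = {x ∈ ℚ_2 : v_2(x) ≥ 0} and ℤ_2^× = {x ∈ ℤ_2 : v_2(x) = 0}. Here v_2(150/41) = v_2(num) − v_2(den) = 1; compare against these criteria.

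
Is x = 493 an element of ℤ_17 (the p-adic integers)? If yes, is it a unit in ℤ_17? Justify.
x ∈ ℤ_17 but not a unit; v_17(x) = 1 > 0

ℤ_17 = {x ∈ ℚ_17 : v_17(x) ≥ 0} and ℤ_17^× = {x ∈ ℤ_17 : v_17(x) = 0}. Here v_17(493) = v_17(num) − v_17(den) = 1; compare against these criteria.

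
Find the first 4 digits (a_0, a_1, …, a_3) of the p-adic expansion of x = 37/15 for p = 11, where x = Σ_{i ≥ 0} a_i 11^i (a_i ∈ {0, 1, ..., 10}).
(a_0, …, a_3) = (1, 6, 9, 5)

v_11(37/15) = 0 (numerator and denominator both coprime to 11), so x ∈ ℤ_11^×. Compute digits iteratively via a_i = x_i mod 11, x_{i+1} = (x_i − a_i)/11, with x_0 = x:
  x_0 = 37/15;  a_0 = 1;  x_1 = (x_0 − 1)/11 = 2/15
  x_1 = 2/15;  a_1 = 6;  x_2 = (x_1 − 6)/11 = -8/15
  x_2 = -8/15;  a_2 = 9;  x_3 = (x_2 − 9)/11 = -13/15
  x_3 = -13/15;  a_3 = 5;  x_4 = (x_3 − 5)/11 = -8/15
Digits: (1, 6, 9, 5).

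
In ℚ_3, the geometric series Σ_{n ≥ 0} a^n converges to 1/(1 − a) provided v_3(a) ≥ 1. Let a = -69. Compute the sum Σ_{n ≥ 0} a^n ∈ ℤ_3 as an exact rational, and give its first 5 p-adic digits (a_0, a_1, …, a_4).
Σ a^n = 1/(1 − a) = 1/70;  first 5 digits = (1, 1, 2, 0, 2)

v_3(a) = 1 ≥ 1, so the series converges in ℤ_3 to 1/(1 − a) = 1/(1 − (-69)) = 1/70. Expand this rational in ℤ_3: compute digits iteratively via d_i = x_i mod 3, x_{i+1} = (x_i − d_i)/3. The first 5 digits are (1, 1, 2, 0, 2).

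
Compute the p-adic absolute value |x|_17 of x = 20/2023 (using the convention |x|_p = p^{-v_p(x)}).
|20/2023|_17 = 289

Step 1 — compute v_17(x) by factoring powers of 17 out of the numerator and denominator: v_17(20/2023) = -2. Step 2 — apply |x|_p = p^{-v_p(x)} = 17^{2} = 289.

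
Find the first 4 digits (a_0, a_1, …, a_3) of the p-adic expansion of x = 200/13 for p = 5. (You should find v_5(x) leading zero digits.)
(a_0, …, a_3) = (0, 0, 1, 3)

v_5(200/13) = 2, so a_0 = ... = a_1 = 0. Factor out: x = 5^2 · u with u = 8/13 a unit in ℤ_5. Expand u iteratively via a_{v+i} = u_i mod 5, u_{i+1} = (u_i − a_{v+i})/5:
  u_0 = 8/13;  a_2 = 1;  u_1 = (u_0 − 1)/5 = -1/13
  u_1 = -1/13;  a_3 = 3;  u_2 = (u_1 − 3)/5 = -8/13
Digits: (0, 0, 1, 3).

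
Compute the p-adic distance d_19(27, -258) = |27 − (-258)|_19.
d_19(27, -258) = 1/19

Step 1 — x − y = 27 − (-258) = 285. Step 2 — v_19(285) = 1 (factor: 285 = (19^1 · 15); the sign does not affect v_p). Step 3 — |x − y|_19 = 19^{-1} = 1/19.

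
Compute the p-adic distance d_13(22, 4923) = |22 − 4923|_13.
d_13(22, 4923) = 1/169

Step 1 — x − y = 22 − 4923 = -4901. Step 2 — v_13(-4901) = 2 (factor: -4901 = −(13^2 · 29); the sign does not affect v_p). Step 3 — |x − y|_13 = 13^{-2} = 1/169.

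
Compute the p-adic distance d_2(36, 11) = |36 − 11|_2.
d_2(36, 11) = 1

Step 1 — x − y = 36 − 11 = 25. Step 2 — v_2(25) = 0 (factor: 25 = (2^0 · 25); the sign does not affect v_p). Step 3 — |x − y|_2 = 2^{0} = 1.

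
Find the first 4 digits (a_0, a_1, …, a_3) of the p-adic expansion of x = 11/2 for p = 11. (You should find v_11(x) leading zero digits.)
(a_0, …, a_3) = (0, 6, 5, 5)

v_11(11/2) = 1, so a_0 = ... = a_0 = 0. Factor out: x = 11^1 · u with u = 1/2 a unit in ℤ_11. Expand u iteratively via a_{v+i} = u_i mod 11, u_{i+1} = (u_i − a_{v+i})/11:
  u_0 = 1/2;  a_1 = 6;  u_1 = (u_0 − 6)/11 = -1/2
  u_1 = -1/2;  a_2 = 5;  u_2 = (u_1 − 5)/11 = -1/2
  u_2 = -1/2;  a_3 = 5;  u_3 = (u_2 − 5)/11 = -1/2
Digits: (0, 6, 5, 5).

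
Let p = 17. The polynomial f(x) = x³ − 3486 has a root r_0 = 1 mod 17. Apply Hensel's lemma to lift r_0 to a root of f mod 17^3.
r_2 = 3860 (mod 4913)

Hensel: r_{i+1} = r_i − f(r_i)/f′(r_i) mod 17^{i+2}, where f′(x) = 3x². Iterate:
  r_0 = 1 (mod 17)
  r_1 = 103 (mod 289)
  r_2 = 3860 (mod 4913)
Final: r = 3860 with f(r) ≡ 0 mod 17^3.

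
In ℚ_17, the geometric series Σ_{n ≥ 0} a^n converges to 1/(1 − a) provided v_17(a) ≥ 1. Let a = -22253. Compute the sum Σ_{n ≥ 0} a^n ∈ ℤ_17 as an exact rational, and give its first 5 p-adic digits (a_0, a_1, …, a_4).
Σ a^n = 1/(1 − a) = 1/22254;  first 5 digits = (1, 0, 8, 12, 12)

v_17(a) = 2 ≥ 1, so the series converges in ℤ_17 to 1/(1 − a) = 1/(1 − (-22253)) = 1/22254. Expand this rational in ℤ_17: compute digits iteratively via d_i = x_i mod 17, x_{i+1} = (x_i − d_i)/17. The first 5 digits are (1, 0, 8, 12, 12).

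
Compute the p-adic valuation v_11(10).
v_11(10) = 0

v_11(n) is the largest exponent k such that 11^k divides n. Factor out: 10 = 11^0 · 10. (Sign doesn't affect v_p.) So v_11(10) = 0.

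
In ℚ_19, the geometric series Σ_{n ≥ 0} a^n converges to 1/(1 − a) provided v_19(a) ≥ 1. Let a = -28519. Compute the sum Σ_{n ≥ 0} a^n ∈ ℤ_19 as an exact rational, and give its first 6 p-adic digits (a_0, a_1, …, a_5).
Σ a^n = 1/(1 − a) = 1/28520;  first 6 digits = (1, 0, 16, 14, 8, 5)

v_19(a) = 2 ≥ 1, so the series converges in ℤ_19 to 1/(1 − a) = 1/(1 − (-28519)) = 1/28520. Expand this rational in ℤ_19: compute digits iteratively via d_i = x_i mod 19, x_{i+1} = (x_i − d_i)/19. The first 6 digits are (1, 0, 16, 14, 8, 5).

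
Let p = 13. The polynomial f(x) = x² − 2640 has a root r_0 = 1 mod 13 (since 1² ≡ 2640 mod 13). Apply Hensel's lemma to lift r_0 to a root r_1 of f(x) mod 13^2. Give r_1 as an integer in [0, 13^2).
r_1 = 53 (mod 169)

Hensel's recurrence: r_{i+1} = r_i − f(r_i)·(f′(r_i))^{-1} mod 13^{i+2}, with f′(x) = 2x. Iterate:
  r_0 = 1 (mod 13)
  r_1 = 53 (mod 169)
Final: r_1 = 53, and one checks f(r_1) ≡ 0 mod 13^2.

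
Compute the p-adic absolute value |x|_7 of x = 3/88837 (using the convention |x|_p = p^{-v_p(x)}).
|3/88837|_7 = 2401

Step 1 — compute v_7(x) by factoring powers of 7 out of the numerator and denominator: v_7(3/88837) = -4. Step 2 — apply |x|_p = p^{-v_p(x)} = 7^{4} = 2401.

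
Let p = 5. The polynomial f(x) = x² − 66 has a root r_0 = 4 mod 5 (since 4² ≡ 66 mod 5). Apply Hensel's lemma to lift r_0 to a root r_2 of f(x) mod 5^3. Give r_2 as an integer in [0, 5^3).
r_2 = 104 (mod 125)

Hensel's recurrence: r_{i+1} = r_i − f(r_i)·(f′(r_i))^{-1} mod 5^{i+2}, with f′(x) = 2x. Iterate:
  r_0 = 4 (mod 5)
  r_1 = 4 (mod 25)
  r_2 = 104 (mod 125)
Final: r_2 = 104, and one checks f(r_2) ≡ 0 mod 5^3.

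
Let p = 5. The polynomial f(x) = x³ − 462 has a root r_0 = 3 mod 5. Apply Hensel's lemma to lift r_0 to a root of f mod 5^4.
r_3 = 483 (mod 625)

Hensel: r_{i+1} = r_i − f(r_i)/f′(r_i) mod 5^{i+2}, where f′(x) = 3x². Iterate:
  r_0 = 3 (mod 5)
  r_1 = 8 (mod 25)
  r_2 = 108 (mod 125)
  r_3 = 483 (mod 625)
Final: r = 483 with f(r) ≡ 0 mod 5^4.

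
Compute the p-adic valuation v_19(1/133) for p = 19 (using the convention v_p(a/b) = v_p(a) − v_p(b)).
v_19(1/133) = -1

Factor powers of 19 from the numerator and denominator of the reduced fraction: 1 = 19^0 · 1 and 133 = 19^1 · 7. Apply v_p(a/b) = v_p(a) − v_p(b): v_19(1/133) = 0 − 1 = -1.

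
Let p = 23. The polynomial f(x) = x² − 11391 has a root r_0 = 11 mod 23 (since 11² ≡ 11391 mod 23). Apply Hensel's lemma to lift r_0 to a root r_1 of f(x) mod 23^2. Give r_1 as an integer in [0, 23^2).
r_1 = 379 (mod 529)

Hensel's recurrence: r_{i+1} = r_i − f(r_i)·(f′(r_i))^{-1} mod 23^{i+2}, with f′(x) = 2x. Iterate:
  r_0 = 11 (mod 23)
  r_1 = 379 (mod 529)
Final: r_1 = 379, and one checks f(r_1) ≡ 0 mod 23^2.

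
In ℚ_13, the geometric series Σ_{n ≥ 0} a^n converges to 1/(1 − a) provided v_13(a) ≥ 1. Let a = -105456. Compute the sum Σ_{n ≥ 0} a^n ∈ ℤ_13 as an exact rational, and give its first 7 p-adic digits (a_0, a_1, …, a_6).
Σ a^n = 1/(1 − a) = 1/105457;  first 7 digits = (1, 0, 0, 4, 9, 12, 2)

v_13(a) = 3 ≥ 1, so the series converges in ℤ_13 to 1/(1 − a) = 1/(1 − (-105456)) = 1/105457. Expand this rational in ℤ_13: compute digits iteratively via d_i = x_i mod 13, x_{i+1} = (x_i − d_i)/13. The first 7 digits are (1, 0, 0, 4, 9, 12, 2).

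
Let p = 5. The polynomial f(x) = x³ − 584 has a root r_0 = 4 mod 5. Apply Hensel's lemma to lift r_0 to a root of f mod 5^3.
r_2 = 94 (mod 125)

Hensel: r_{i+1} = r_i − f(r_i)/f′(r_i) mod 5^{i+2}, where f′(x) = 3x². Iterate:
  r_0 = 4 (mod 5)
  r_1 = 19 (mod 25)
  r_2 = 94 (mod 125)
Final: r = 94 with f(r) ≡ 0 mod 5^3.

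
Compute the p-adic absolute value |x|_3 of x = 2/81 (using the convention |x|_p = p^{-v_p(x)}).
|2/81|_3 = 81

Step 1 — compute v_3(x) by factoring powers of 3 out of the numerator and denominator: v_3(2/81) = -4. Step 2 — apply |x|_p = p^{-v_p(x)} = 3^{4} = 81.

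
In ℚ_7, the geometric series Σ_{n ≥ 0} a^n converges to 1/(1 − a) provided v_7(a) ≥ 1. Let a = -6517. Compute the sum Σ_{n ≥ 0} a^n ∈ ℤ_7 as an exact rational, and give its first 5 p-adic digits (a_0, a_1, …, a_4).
Σ a^n = 1/(1 − a) = 1/6518;  first 5 digits = (1, 0, 0, 2, 4)

v_7(a) = 3 ≥ 1, so the series converges in ℤ_7 to 1/(1 − a) = 1/(1 − (-6517)) = 1/6518. Expand this rational in ℤ_7: compute digits iteratively via d_i = x_i mod 7, x_{i+1} = (x_i − d_i)/7. The first 5 digits are (1, 0, 0, 2, 4).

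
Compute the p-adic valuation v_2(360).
v_2(360) = 3

v_2(n) is the largest exponent k such that 2^k divides n. Factor out: 360 = 2^3 · 45. (Sign doesn't affect v_p.) So v_2(360) = 3.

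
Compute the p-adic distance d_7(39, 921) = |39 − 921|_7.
d_7(39, 921) = 1/49

Step 1 — x − y = 39 − 921 = -882. Step 2 — v_7(-882) = 2 (factor: -882 = −(7^2 · 18); the sign does not affect v_p). Step 3 — |x − y|_7 = 7^{-2} = 1/49.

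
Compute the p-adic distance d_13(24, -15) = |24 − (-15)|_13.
d_13(24, -15) = 1/13

Step 1 — x − y = 24 − (-15) = 39. Step 2 — v_13(39) = 1 (factor: 39 = (13^1 · 3); the sign does not affect v_p). Step 3 — |x − y|_13 = 13^{-1} = 1/13.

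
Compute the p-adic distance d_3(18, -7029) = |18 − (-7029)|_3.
d_3(18, -7029) = 1/243

Step 1 — x − y = 18 − (-7029) = 7047. Step 2 — v_3(7047) = 5 (factor: 7047 = (3^5 · 29); the sign does not affect v_p). Step 3 — |x − y|_3 = 3^{-5} = 1/243.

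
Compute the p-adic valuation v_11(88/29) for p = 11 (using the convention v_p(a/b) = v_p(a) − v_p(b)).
v_11(88/29) = 1

Factor powers of 11 from the numerator and denominator of the reduced fraction: 88 = 11^1 · 8 and 29 = 11^0 · 29. Apply v_p(a/b) = v_p(a) − v_p(b): v_11(88/29) = 1 − 0 = 1.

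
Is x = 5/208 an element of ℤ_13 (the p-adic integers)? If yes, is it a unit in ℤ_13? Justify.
x ∉ ℤ_13 (v_13(x) = -1 < 0)

ℤ_13 = {x ∈ ℚ_13 : v_13(x) ≥ 0} and ℤ_13^× = {x ∈ ℤ_13 : v_13(x) = 0}. Here v_13(5/208) = v_13(num) − v_13(den) = -1; compare against these criteria.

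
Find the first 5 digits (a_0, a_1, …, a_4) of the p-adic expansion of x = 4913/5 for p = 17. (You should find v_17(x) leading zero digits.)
(a_0, …, a_4) = (0, 0, 0, 7, 3)

v_17(4913/5) = 3, so a_0 = ... = a_2 = 0. Factor out: x = 17^3 · u with u = 1/5 a unit in ℤ_17. Expand u iteratively via a_{v+i} = u_i mod 17, u_{i+1} = (u_i − a_{v+i})/17:
  u_0 = 1/5;  a_3 = 7;  u_1 = (u_0 − 7)/17 = -2/5
  u_1 = -2/5;  a_4 = 3;  u_2 = (u_1 − 3)/17 = -1/5
Digits: (0, 0, 0, 7, 3).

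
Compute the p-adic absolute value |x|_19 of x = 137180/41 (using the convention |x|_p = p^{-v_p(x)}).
|137180/41|_19 = 1/6859

Step 1 — compute v_19(x) by factoring powers of 19 out of the numerator and denominator: v_19(137180/41) = 3. Step 2 — apply |x|_p = p^{-v_p(x)} = 19^{-3} = 1/6859.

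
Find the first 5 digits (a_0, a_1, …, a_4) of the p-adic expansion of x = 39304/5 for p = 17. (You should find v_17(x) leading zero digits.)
(a_0, …, a_4) = (0, 0, 0, 5, 10)

v_17(39304/5) = 3, so a_0 = ... = a_2 = 0. Factor out: x = 17^3 · u with u = 8/5 a unit in ℤ_17. Expand u iteratively via a_{v+i} = u_i mod 17, u_{i+1} = (u_i − a_{v+i})/17:
  u_0 = 8/5;  a_3 = 5;  u_1 = (u_0 − 5)/17 = -1/5
  u_1 = -1/5;  a_4 = 10;  u_2 = (u_1 − 10)/17 = -3/5
Digits: (0, 0, 0, 5, 10).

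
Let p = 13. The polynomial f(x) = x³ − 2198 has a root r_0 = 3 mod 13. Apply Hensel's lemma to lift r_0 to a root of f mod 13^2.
r_1 = 146 (mod 169)

Hensel: r_{i+1} = r_i − f(r_i)/f′(r_i) mod 13^{i+2}, where f′(x) = 3x². Iterate:
  r_0 = 3 (mod 13)
  r_1 = 146 (mod 169)
Final: r = 146 with f(r) ≡ 0 mod 13^2.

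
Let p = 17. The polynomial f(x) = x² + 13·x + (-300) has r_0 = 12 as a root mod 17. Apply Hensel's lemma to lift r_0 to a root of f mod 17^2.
r_1 = 12 (mod 289)

Hensel: r_{i+1} = r_i − f(r_i)·(f′(r_i))^{-1} mod 17^{i+2}, f′(x) = 2x + 13. Iterate:
  r_0 = 12 (mod 17)
  r_1 = 12 (mod 289)
Final: r = 12 satisfies f(r) ≡ 0 mod 17^2.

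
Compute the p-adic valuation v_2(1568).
v_2(1568) = 5

v_2(n) is the largest exponent k such that 2^k divides n. Factor out: 1568 = 2^5 · 49. (Sign doesn't affect v_p.) So v_2(1568) = 5.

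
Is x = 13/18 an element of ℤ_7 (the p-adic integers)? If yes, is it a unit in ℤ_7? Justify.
x ∈ ℤ_7^× (unit); v_7(x) = 0

ℤ_7 = {x ∈ ℚ_7 : v_7(x) ≥ 0} and ℤ_7^× = {x ∈ ℤ_7 : v_7(x) = 0}. Here v_7(13/18) = v_7(num) − v_7(den) = 0; compare against these criteria.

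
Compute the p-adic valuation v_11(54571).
v_11(54571) = 3

v_11(n) is the largest exponent k such that 11^k divides n. Factor out: 54571 = 11^3 · 41. (Sign doesn't affect v_p.) So v_11(54571) = 3.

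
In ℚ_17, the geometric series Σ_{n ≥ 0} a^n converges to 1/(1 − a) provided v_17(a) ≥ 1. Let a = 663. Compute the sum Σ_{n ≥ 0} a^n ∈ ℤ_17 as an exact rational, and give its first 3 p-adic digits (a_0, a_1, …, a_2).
Σ a^n = 1/(1 − a) = -1/662;  first 3 digits = (1, 5, 10)

v_17(a) = 1 ≥ 1, so the series converges in ℤ_17 to 1/(1 − a) = 1/(1 − 663) = -1/662. Expand this rational in ℤ_17: compute digits iteratively via d_i = x_i mod 17, x_{i+1} = (x_i − d_i)/17. The first 3 digits are (1, 5, 10).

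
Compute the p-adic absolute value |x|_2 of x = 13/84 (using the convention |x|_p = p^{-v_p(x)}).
|13/84|_2 = 4

Step 1 — compute v_2(x) by factoring powers of 2 out of the numerator and denominator: v_2(13/84) = -2. Step 2 — apply |x|_p = p^{-v_p(x)} = 2^{2} = 4.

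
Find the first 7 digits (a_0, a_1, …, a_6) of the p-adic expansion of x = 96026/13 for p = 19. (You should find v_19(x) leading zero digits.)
(a_0, …, a_6) = (0, 0, 0, 4, 13, 11, 14)

v_19(96026/13) = 3, so a_0 = ... = a_2 = 0. Factor out: x = 19^3 · u with u = 14/13 a unit in ℤ_19. Expand u iteratively via a_{v+i} = u_i mod 19, u_{i+1} = (u_i − a_{v+i})/19:
  u_0 = 14/13;  a_3 = 4;  u_1 = (u_0 − 4)/19 = -2/13
  u_1 = -2/13;  a_4 = 13;  u_2 = (u_1 − 13)/19 = -9/13
  u_2 = -9/13;  a_5 = 11;  u_3 = (u_2 − 11)/19 = -8/13
  u_3 = -8/13;  a_6 = 14;  u_4 = (u_3 − 14)/19 = -10/13
Digits: (0, 0, 0, 4, 13, 11, 14).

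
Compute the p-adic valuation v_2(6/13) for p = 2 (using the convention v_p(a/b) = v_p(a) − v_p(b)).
v_2(6/13) = 1

Factor powers of 2 from the numerator and denominator of the reduced fraction: 6 = 2^1 · 3 and 13 = 2^0 · 13. Apply v_p(a/b) = v_p(a) − v_p(b): v_2(6/13) = 1 − 0 = 1.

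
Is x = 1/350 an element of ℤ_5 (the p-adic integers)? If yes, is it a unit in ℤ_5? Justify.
x ∉ ℤ_5 (v_5(x) = -2 < 0)

ℤ_5 = {x ∈ ℚ_5 : v_5(x) ≥ 0} and ℤ_5^× = {x ∈ ℤ_5 : v_5(x) = 0}. Here v_5(1/350) = v_5(num) − v_5(den) = -2; compare against these criteria.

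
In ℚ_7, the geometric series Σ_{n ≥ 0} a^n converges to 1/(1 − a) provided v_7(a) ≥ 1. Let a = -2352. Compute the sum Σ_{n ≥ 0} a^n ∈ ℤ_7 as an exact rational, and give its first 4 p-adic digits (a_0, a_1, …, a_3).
Σ a^n = 1/(1 − a) = 1/2353;  first 4 digits = (1, 0, 1, 0)

v_7(a) = 2 ≥ 1, so the series converges in ℤ_7 to 1/(1 − a) = 1/(1 − (-2352)) = 1/2353. Expand this rational in ℤ_7: compute digits iteratively via d_i = x_i mod 7, x_{i+1} = (x_i − d_i)/7. The first 4 digits are (1, 0, 1, 0).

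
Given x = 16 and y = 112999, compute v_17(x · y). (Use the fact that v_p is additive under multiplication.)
v_17(1807984) = 3

v_p(x) = 0 (factor: 16 = 17^0 · 16); v_p(y) = 3 (factor: 112999 = 17^3 · 23). Additivity: v_p(xy) = v_p(x) + v_p(y) = 0 + 3 = 3. (Direct check: xy = 1807984 = 17^3 · (368).)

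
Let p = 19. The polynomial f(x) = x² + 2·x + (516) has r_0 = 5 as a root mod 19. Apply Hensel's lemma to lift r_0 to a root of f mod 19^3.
r_2 = 4622 (mod 6859)

Hensel: r_{i+1} = r_i − f(r_i)·(f′(r_i))^{-1} mod 19^{i+2}, f′(x) = 2x + 2. Iterate:
  r_0 = 5 (mod 19)
  r_1 = 290 (mod 361)
  r_2 = 4622 (mod 6859)
Final: r = 4622 satisfies f(r) ≡ 0 mod 19^3.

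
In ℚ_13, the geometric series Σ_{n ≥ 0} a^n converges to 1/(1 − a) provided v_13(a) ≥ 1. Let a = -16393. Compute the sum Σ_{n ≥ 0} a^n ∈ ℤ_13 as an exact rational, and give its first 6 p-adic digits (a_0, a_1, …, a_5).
Σ a^n = 1/(1 − a) = 1/16394;  first 6 digits = (1, 0, 7, 5, 9, 8)

v_13(a) = 2 ≥ 1, so the series converges in ℤ_13 to 1/(1 − a) = 1/(1 − (-16393)) = 1/16394. Expand this rational in ℤ_13: compute digits iteratively via d_i = x_i mod 13, x_{i+1} = (x_i − d_i)/13. The first 6 digits are (1, 0, 7, 5, 9, 8).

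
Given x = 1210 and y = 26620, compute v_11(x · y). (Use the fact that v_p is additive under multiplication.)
v_11(32210200) = 5

v_p(x) = 2 (factor: 1210 = 11^2 · 10); v_p(y) = 3 (factor: 26620 = 11^3 · 20). Additivity: v_p(xy) = v_p(x) + v_p(y) = 2 + 3 = 5. (Direct check: xy = 32210200 = 11^5 · (200).)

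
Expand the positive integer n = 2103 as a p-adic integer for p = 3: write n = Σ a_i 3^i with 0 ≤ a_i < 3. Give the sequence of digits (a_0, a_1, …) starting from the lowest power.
(a_0, a_1, …) = (0, 2, 2, 2, 1, 2, 2)

Repeated division by 3 gives the digits low-to-high: 2103 = 2·3^1 + 2·3^2 + 2·3^3 + 1·3^4 + 2·3^5 + 2·3^6. Digit sequence: (0, 2, 2, 2, 1, 2, 2).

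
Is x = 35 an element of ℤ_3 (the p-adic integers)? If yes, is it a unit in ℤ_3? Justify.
x ∈ ℤ_3^× (unit); v_3(x) = 0

ℤ_3 = {x ∈ ℚ_3 : v_3(x) ≥ 0} and ℤ_3^× = {x ∈ ℤ_3 : v_3(x) = 0}. Here v_3(35) = v_3(num) − v_3(den) = 0; compare against these criteria.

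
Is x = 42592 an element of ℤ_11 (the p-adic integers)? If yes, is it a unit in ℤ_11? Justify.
x ∈ ℤ_11 but not a unit; v_11(x) = 3 > 0

ℤ_11 = {x ∈ ℚ_11 : v_11(x) ≥ 0} and ℤ_11^× = {x ∈ ℤ_11 : v_11(x) = 0}. Here v_11(42592) = v_11(num) − v_11(den) = 3; compare against these criteria.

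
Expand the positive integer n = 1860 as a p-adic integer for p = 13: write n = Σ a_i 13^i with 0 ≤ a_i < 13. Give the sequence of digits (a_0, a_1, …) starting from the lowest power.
(a_0, a_1, …) = (1, 0, 11)

Repeated division by 13 gives the digits low-to-high: 1860 = 1 + 11·13^2. Digit sequence: (1, 0, 11).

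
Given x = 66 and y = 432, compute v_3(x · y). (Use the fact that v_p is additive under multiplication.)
v_3(28512) = 4

v_p(x) = 1 (factor: 66 = 3^1 · 22); v_p(y) = 3 (factor: 432 = 3^3 · 16). Additivity: v_p(xy) = v_p(x) + v_p(y) = 1 + 3 = 4. (Direct check: xy = 28512 = 3^4 · (352).)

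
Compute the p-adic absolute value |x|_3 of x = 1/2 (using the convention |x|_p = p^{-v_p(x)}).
|1/2|_3 = 1

Step 1 — compute v_3(x) by factoring powers of 3 out of the numerator and denominator: v_3(1/2) = 0. Step 2 — apply |x|_p = p^{-v_p(x)} = 3^{0} = 1.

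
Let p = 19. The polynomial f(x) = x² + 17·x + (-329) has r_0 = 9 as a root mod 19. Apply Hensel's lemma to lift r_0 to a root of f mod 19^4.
r_3 = 120070 (mod 130321)

Hensel: r_{i+1} = r_i − f(r_i)·(f′(r_i))^{-1} mod 19^{i+2}, f′(x) = 2x + 17. Iterate:
  r_0 = 9 (mod 19)
  r_1 = 218 (mod 361)
  r_2 = 3467 (mod 6859)
  r_3 = 120070 (mod 130321)
Final: r = 120070 satisfies f(r) ≡ 0 mod 19^4.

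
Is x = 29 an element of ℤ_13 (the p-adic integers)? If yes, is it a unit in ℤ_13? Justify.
x ∈ ℤ_13^× (unit); v_13(x) = 0

ℤ_13 = {x ∈ ℚ_13 : v_13(x) ≥ 0} and ℤ_13^× = {x ∈ ℤ_13 : v_13(x) = 0}. Here v_13(29) = v_13(num) − v_13(den) = 0; compare against these criteria.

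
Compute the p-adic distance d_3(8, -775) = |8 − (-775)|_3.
d_3(8, -775) = 1/27

Step 1 — x − y = 8 − (-775) = 783. Step 2 — v_3(783) = 3 (factor: 783 = (3^3 · 29); the sign does not affect v_p). Step 3 — |x − y|_3 = 3^{-3} = 1/27.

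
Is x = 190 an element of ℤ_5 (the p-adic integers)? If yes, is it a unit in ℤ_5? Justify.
x ∈ ℤ_5 but not a unit; v_5(x) = 1 > 0

ℤ_5 = {x ∈ ℚ_5 : v_5(x) ≥ 0} and ℤ_5^× = {x ∈ ℤ_5 : v_5(x) = 0}. Here v_5(190) = v_5(num) − v_5(den) = 1; compare against these criteria.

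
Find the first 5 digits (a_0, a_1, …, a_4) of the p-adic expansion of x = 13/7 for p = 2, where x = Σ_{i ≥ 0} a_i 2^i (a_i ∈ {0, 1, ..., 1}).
(a_0, …, a_4) = (1, 1, 0, 1, 0)

v_2(13/7) = 0 (numerator and denominator both coprime to 2), so x ∈ ℤ_2^×. Compute digits iteratively via a_i = x_i mod 2, x_{i+1} = (x_i − a_i)/2, with x_0 = x:
  x_0 = 13/7;  a_0 = 1;  x_1 = (x_0 − 1)/2 = 3/7
  x_1 = 3/7;  a_1 = 1;  x_2 = (x_1 − 1)/2 = -2/7
  x_2 = -2/7;  a_2 = 0;  x_3 = (x_2 − 0)/2 = -1/7
  x_3 = -1/7;  a_3 = 1;  x_4 = (x_3 − 1)/2 = -4/7
  x_4 = -4/7;  a_4 = 0;  x_5 = (x_4 − 0)/2 = -2/7
Digits: (1, 1, 0, 1, 0).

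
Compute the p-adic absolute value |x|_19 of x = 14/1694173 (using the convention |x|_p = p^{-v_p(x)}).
|14/1694173|_19 = 130321

Step 1 — compute v_19(x) by factoring powers of 19 out of the numerator and denominator: v_19(14/1694173) = -4. Step 2 — apply |x|_p = p^{-v_p(x)} = 19^{4} = 130321.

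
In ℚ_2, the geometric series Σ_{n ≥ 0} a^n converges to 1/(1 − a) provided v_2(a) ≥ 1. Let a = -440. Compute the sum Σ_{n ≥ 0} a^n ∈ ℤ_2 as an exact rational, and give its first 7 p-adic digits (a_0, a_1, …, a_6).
Σ a^n = 1/(1 − a) = 1/441;  first 7 digits = (1, 0, 0, 1, 0, 0, 0)

v_2(a) = 3 ≥ 1, so the series converges in ℤ_2 to 1/(1 − a) = 1/(1 − (-440)) = 1/441. Expand this rational in ℤ_2: compute digits iteratively via d_i = x_i mod 2, x_{i+1} = (x_i − d_i)/2. The first 7 digits are (1, 0, 0, 1, 0, 0, 0).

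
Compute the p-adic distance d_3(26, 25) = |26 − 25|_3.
d_3(26, 25) = 1

Step 1 — x − y = 26 − 25 = 1. Step 2 — v_3(1) = 0 (factor: 1 = (3^0 · 1); the sign does not affect v_p). Step 3 — |x − y|_3 = 3^{0} = 1.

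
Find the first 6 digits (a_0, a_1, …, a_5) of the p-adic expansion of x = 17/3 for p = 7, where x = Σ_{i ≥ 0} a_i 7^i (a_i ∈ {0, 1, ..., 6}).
(a_0, …, a_5) = (1, 3, 2, 2, 2, 2)

v_7(17/3) = 0 (numerator and denominator both coprime to 7), so x ∈ ℤ_7^×. Compute digits iteratively via a_i = x_i mod 7, x_{i+1} = (x_i − a_i)/7, with x_0 = x:
  x_0 = 17/3;  a_0 = 1;  x_1 = (x_0 − 1)/7 = 2/3
  x_1 = 2/3;  a_1 = 3;  x_2 = (x_1 − 3)/7 = -1/3
  x_2 = -1/3;  a_2 = 2;  x_3 = (x_2 − 2)/7 = -1/3
  x_3 = -1/3;  a_3 = 2;  x_4 = (x_3 − 2)/7 = -1/3
  x_4 = -1/3;  a_4 = 2;  x_5 = (x_4 − 2)/7 = -1/3
  x_5 = -1/3;  a_5 = 2;  x_6 = (x_5 − 2)/7 = -1/3
Digits: (1, 3, 2, 2, 2, 2).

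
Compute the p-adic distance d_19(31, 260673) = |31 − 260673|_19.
d_19(31, 260673) = 1/130321

Step 1 — x − y = 31 − 260673 = -260642. Step 2 — v_19(-260642) = 4 (factor: -260642 = −(19^4 · 2); the sign does not affect v_p). Step 3 — |x − y|_19 = 19^{-4} = 1/130321.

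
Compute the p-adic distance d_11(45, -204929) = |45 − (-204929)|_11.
d_11(45, -204929) = 1/14641

Step 1 — x − y = 45 − (-204929) = 204974. Step 2 — v_11(204974) = 4 (factor: 204974 = (11^4 · 14); the sign does not affect v_p). Step 3 — |x − y|_11 = 11^{-4} = 1/14641.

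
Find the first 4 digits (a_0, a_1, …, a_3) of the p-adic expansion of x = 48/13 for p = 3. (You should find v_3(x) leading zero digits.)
(a_0, …, a_3) = (0, 1, 1, 2)

v_3(48/13) = 1, so a_0 = ... = a_0 = 0. Factor out: x = 3^1 · u with u = 16/13 a unit in ℤ_3. Expand u iteratively via a_{v+i} = u_i mod 3, u_{i+1} = (u_i − a_{v+i})/3:
  u_0 = 16/13;  a_1 = 1;  u_1 = (u_0 − 1)/3 = 1/13
  u_1 = 1/13;  a_2 = 1;  u_2 = (u_1 − 1)/3 = -4/13
  u_2 = -4/13;  a_3 = 2;  u_3 = (u_2 − 2)/3 = -10/13
Digits: (0, 1, 1, 2).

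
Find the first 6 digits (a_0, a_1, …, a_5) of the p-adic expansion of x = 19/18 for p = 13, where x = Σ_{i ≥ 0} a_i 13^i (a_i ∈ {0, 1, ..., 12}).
(a_0, …, a_5) = (9, 3, 12, 7, 3, 12)

v_13(19/18) = 0 (numerator and denominator both coprime to 13), so x ∈ ℤ_13^×. Compute digits iteratively via a_i = x_i mod 13, x_{i+1} = (x_i − a_i)/13, with x_0 = x:
  x_0 = 19/18;  a_0 = 9;  x_1 = (x_0 − 9)/13 = -11/18
  x_1 = -11/18;  a_1 = 3;  x_2 = (x_1 − 3)/13 = -5/18
  x_2 = -5/18;  a_2 = 12;  x_3 = (x_2 − 12)/13 = -17/18
  x_3 = -17/18;  a_3 = 7;  x_4 = (x_3 − 7)/13 = -11/18
  x_4 = -11/18;  a_4 = 3;  x_5 = (x_4 − 3)/13 = -5/18
  x_5 = -5/18;  a_5 = 12;  x_6 = (x_5 − 12)/13 = -17/18
Digits: (9, 3, 12, 7, 3, 12).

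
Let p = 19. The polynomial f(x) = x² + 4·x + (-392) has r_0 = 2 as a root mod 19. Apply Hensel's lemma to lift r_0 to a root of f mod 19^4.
r_3 = 113584 (mod 130321)

Hensel: r_{i+1} = r_i − f(r_i)·(f′(r_i))^{-1} mod 19^{i+2}, f′(x) = 2x + 4. Iterate:
  r_0 = 2 (mod 19)
  r_1 = 230 (mod 361)
  r_2 = 3840 (mod 6859)
  r_3 = 113584 (mod 130321)
Final: r = 113584 satisfies f(r) ≡ 0 mod 19^4.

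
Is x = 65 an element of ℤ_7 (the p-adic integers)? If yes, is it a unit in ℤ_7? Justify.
x ∈ ℤ_7^× (unit); v_7(x) = 0

ℤ_7 = {x ∈ ℚ_7 : v_7(x) ≥ 0} and ℤ_7^× = {x ∈ ℤ_7 : v_7(x) = 0}. Here v_7(65) = v_7(num) − v_7(den) = 0; compare against these criteria.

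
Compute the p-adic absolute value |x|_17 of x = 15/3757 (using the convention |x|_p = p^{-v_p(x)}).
|15/3757|_17 = 289

Step 1 — compute v_17(x) by factoring powers of 17 out of the numerator and denominator: v_17(15/3757) = -2. Step 2 — apply |x|_p = p^{-v_p(x)} = 17^{2} = 289.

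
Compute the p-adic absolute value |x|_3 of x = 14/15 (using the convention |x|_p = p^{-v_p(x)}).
|14/15|_3 = 3

Step 1 — compute v_3(x) by factoring powers of 3 out of the numerator and denominator: v_3(14/15) = -1. Step 2 — apply |x|_p = p^{-v_p(x)} = 3^{1} = 3.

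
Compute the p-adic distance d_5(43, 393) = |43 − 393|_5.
d_5(43, 393) = 1/25

Step 1 — x − y = 43 − 393 = -350. Step 2 — v_5(-350) = 2 (factor: -350 = −(5^2 · 14); the sign does not affect v_p). Step 3 — |x − y|_5 = 5^{-2} = 1/25.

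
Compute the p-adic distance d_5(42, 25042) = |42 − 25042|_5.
d_5(42, 25042) = 1/3125

Step 1 — x − y = 42 − 25042 = -25000. Step 2 — v_5(-25000) = 5 (factor: -25000 = −(5^5 · 8); the sign does not affect v_p). Step 3 — |x − y|_5 = 5^{-5} = 1/3125.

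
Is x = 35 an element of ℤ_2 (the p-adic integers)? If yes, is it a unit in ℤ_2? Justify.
x ∈ ℤ_2^× (unit); v_2(x) = 0

ℤ_2 = {x ∈ ℚ_2 : v_2(x) ≥ 0} and ℤ_2^× = {x ∈ ℤ_2 : v_2(x) = 0}. Here v_2(35) = v_2(num) − v_2(den) = 0; compare against these criteria.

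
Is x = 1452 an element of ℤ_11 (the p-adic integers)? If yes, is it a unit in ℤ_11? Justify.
x ∈ ℤ_11 but not a unit; v_11(x) = 2 > 0

ℤ_11 = {x ∈ ℚ_11 : v_11(x) ≥ 0} and ℤ_11^× = {x ∈ ℤ_11 : v_11(x) = 0}. Here v_11(1452) = v_11(num) − v_11(den) = 2; compare against these criteria.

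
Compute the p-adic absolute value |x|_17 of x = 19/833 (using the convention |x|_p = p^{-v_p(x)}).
|19/833|_17 = 17

Step 1 — compute v_17(x) by factoring powers of 17 out of the numerator and denominator: v_17(19/833) = -1. Step 2 — apply |x|_p = p^{-v_p(x)} = 17^{1} = 17.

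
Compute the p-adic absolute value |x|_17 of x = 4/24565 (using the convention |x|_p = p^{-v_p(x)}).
|4/24565|_17 = 4913

Step 1 — compute v_17(x) by factoring powers of 17 out of the numerator and denominator: v_17(4/24565) = -3. Step 2 — apply |x|_p = p^{-v_p(x)} = 17^{3} = 4913.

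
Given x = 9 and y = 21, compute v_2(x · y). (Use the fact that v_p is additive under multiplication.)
v_2(189) = 0

v_p(x) = 0 (factor: 9 = 2^0 · 9); v_p(y) = 0 (factor: 21 = 2^0 · 21). Additivity: v_p(xy) = v_p(x) + v_p(y) = 0 + 0 = 0. (Direct check: xy = 189 = 2^0 · (189).)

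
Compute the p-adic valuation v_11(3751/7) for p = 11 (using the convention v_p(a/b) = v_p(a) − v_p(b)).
v_11(3751/7) = 2

Factor powers of 11 from the numerator and denominator of the reduced fraction: 3751 = 11^2 · 31 and 7 = 11^0 · 7. Apply v_p(a/b) = v_p(a) − v_p(b): v_11(3751/7) = 2 − 0 = 2.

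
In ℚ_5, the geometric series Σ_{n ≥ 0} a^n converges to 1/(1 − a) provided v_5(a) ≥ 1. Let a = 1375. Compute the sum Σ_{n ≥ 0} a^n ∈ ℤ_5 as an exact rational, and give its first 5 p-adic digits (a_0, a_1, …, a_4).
Σ a^n = 1/(1 − a) = -1/1374;  first 5 digits = (1, 0, 0, 1, 2)

v_5(a) = 3 ≥ 1, so the series converges in ℤ_5 to 1/(1 − a) = 1/(1 − 1375) = -1/1374. Expand this rational in ℤ_5: compute digits iteratively via d_i = x_i mod 5, x_{i+1} = (x_i − d_i)/5. The first 5 digits are (1, 0, 0, 1, 2).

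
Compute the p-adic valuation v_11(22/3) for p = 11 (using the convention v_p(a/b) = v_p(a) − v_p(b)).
v_11(22/3) = 1

Factor powers of 11 from the numerator and denominator of the reduced fraction: 22 = 11^1 · 2 and 3 = 11^0 · 3. Apply v_p(a/b) = v_p(a) − v_p(b): v_11(22/3) = 1 − 0 = 1.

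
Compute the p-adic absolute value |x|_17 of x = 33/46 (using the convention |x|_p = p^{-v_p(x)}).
|33/46|_17 = 1

Step 1 — compute v_17(x) by factoring powers of 17 out of the numerator and denominator: v_17(33/46) = 0. Step 2 — apply |x|_p = p^{-v_p(x)} = 17^{0} = 1.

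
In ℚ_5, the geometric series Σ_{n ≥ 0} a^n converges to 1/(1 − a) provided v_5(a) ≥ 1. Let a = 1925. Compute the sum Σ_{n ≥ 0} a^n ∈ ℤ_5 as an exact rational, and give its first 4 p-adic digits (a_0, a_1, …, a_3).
Σ a^n = 1/(1 − a) = -1/1924;  first 4 digits = (1, 0, 2, 0)

v_5(a) = 2 ≥ 1, so the series converges in ℤ_5 to 1/(1 − a) = 1/(1 − 1925) = -1/1924. Expand this rational in ℤ_5: compute digits iteratively via d_i = x_i mod 5, x_{i+1} = (x_i − d_i)/5. The first 4 digits are (1, 0, 2, 0).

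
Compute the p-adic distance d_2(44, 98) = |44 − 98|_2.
d_2(44, 98) = 1/2

Step 1 — x − y = 44 − 98 = -54. Step 2 — v_2(-54) = 1 (factor: -54 = −(2^1 · 27); the sign does not affect v_p). Step 3 — |x − y|_2 = 2^{-1} = 1/2.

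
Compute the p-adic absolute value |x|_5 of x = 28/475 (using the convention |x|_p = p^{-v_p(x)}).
|28/475|_5 = 25

Step 1 — compute v_5(x) by factoring powers of 5 out of the numerator and denominator: v_5(28/475) = -2. Step 2 — apply |x|_p = p^{-v_p(x)} = 5^{2} = 25.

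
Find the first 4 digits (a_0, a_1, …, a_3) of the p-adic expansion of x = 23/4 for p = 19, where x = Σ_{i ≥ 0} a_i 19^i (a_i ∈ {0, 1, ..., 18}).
(a_0, …, a_3) = (1, 5, 14, 4)

v_19(23/4) = 0 (numerator and denominator both coprime to 19), so x ∈ ℤ_19^×. Compute digits iteratively via a_i = x_i mod 19, x_{i+1} = (x_i − a_i)/19, with x_0 = x:
  x_0 = 23/4;  a_0 = 1;  x_1 = (x_0 − 1)/19 = 1/4
  x_1 = 1/4;  a_1 = 5;  x_2 = (x_1 − 5)/19 = -1/4
  x_2 = -1/4;  a_2 = 14;  x_3 = (x_2 − 14)/19 = -3/4
  x_3 = -3/4;  a_3 = 4;  x_4 = (x_3 − 4)/19 = -1/4
Digits: (1, 5, 14, 4).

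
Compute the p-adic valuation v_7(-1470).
v_7(-1470) = 2

v_7(n) is the largest exponent k such that 7^k divides n. Factor out: -1470 = -7^2 · 30. (Sign doesn't affect v_p.) So v_7(-1470) = 2.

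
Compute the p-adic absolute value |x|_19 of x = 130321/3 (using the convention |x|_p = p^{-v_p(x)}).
|130321/3|_19 = 1/130321

Step 1 — compute v_19(x) by factoring powers of 19 out of the numerator and denominator: v_19(130321/3) = 4. Step 2 — apply |x|_p = p^{-v_p(x)} = 19^{-4} = 1/130321.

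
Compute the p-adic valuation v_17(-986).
v_17(-986) = 1

v_17(n) is the largest exponent k such that 17^k divides n. Factor out: -986 = -17^1 · 58. (Sign doesn't affect v_p.) So v_17(-986) = 1.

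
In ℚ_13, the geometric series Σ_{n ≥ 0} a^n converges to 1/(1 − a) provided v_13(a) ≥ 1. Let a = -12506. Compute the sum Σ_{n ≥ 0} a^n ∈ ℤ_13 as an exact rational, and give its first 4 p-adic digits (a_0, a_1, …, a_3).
Σ a^n = 1/(1 − a) = 1/12507;  first 4 digits = (1, 0, 4, 7)

v_13(a) = 2 ≥ 1, so the series converges in ℤ_13 to 1/(1 − a) = 1/(1 − (-12506)) = 1/12507. Expand this rational in ℤ_13: compute digits iteratively via d_i = x_i mod 13, x_{i+1} = (x_i − d_i)/13. The first 4 digits are (1, 0, 4, 7).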